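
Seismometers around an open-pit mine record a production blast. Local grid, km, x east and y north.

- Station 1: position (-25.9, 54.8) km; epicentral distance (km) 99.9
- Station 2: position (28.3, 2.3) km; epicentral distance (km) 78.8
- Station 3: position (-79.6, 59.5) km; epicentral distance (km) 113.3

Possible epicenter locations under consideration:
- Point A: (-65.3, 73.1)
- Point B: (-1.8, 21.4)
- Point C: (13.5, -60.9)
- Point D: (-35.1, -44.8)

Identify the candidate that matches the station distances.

Point D

For each candidate, compare |candidate − station| to the reported distance:
Point A: residuals Station 1 56.5, Station 2 38.6, Station 3 93.6 → max 93.6 km
Point B: residuals Station 1 58.7, Station 2 43.2, Station 3 26.7 → max 58.7 km
Point C: residuals Station 1 22.3, Station 2 13.9, Station 3 38.9 → max 38.9 km
Point D: residuals Station 1 0.1, Station 2 0.2, Station 3 0.1 → max 0.2 km
Only Point D has all residuals ≈ 0.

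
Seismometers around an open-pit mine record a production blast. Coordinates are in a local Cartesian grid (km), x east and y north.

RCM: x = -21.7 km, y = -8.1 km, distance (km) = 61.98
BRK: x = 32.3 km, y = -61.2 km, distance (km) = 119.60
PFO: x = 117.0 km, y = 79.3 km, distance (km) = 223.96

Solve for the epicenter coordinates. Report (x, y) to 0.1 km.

Circle about each station: (x + 21.7)² + (y + 8.1)² = 61.98²; (x − 32.3)² + (y + 61.2)² = 119.60²; (x − 117.0)² + (y − 79.3)² = 223.96².
Subtracting the RCM equation from the BRK and PFO equations removes the quadratic terms:
108.0 x − 106.2 y = -6210.41
277.4 x + 174.8 y = -26875.57
Solving the 2×2 system: x ≈ -81.5, y ≈ -24.4 km.

x ≈ -81.5 km, y ≈ -24.4 km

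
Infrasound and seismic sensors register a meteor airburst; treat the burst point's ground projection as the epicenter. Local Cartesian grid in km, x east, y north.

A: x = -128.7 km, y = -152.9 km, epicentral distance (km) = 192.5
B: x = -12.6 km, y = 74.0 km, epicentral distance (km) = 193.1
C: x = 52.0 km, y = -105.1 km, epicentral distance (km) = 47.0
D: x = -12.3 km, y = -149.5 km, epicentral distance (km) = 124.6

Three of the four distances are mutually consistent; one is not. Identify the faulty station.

A

Solve using three stations at a time. Using B, C, D (subtract circle equations pairwise → linear system) gives (x, y) ≈ (95.1, -86.3).
Distances from that point to each station vs reported:
  A: calculated 233.5 vs reported 192.5 → residual 41.0 km
  B: calculated 193.1 vs reported 193.1 → residual 0.0 km
  C: calculated 47.0 vs reported 47.0 → residual 0.0 km
  D: calculated 124.6 vs reported 124.6 → residual 0.0 km
B, C, D are mutually consistent (residuals ≈ 0); A is off by 41.0 km.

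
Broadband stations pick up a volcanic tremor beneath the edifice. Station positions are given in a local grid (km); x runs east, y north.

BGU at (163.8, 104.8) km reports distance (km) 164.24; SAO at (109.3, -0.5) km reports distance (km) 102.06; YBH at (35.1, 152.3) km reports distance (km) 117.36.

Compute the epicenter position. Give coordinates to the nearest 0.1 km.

Circle about each station: (x − 163.8)² + (y − 104.8)² = 164.24²; (x − 109.3)² + (y + 0.5)² = 102.06²; (x − 35.1)² + (y − 152.3)² = 117.36².
Subtracting the BGU equation from the SAO and YBH equations removes the quadratic terms:
-109.0 x − 210.6 y = -9308.21
-257.4 x + 95.0 y = -184.77
Solving the 2×2 system: x ≈ 14.3, y ≈ 36.8 km.

x ≈ 14.3 km, y ≈ 36.8 km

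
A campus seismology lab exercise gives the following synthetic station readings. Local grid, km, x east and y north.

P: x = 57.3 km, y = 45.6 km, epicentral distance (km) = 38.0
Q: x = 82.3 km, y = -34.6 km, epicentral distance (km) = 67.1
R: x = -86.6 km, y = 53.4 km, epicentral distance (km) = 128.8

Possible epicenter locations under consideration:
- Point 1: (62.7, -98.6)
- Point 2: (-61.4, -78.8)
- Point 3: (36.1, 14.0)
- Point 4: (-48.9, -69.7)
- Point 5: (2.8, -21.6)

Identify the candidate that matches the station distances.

Point 3

For each candidate, compare |candidate − station| to the reported distance:
Point 1: residuals P 106.3, Q 0.2, R 84.3 → max 106.3 km
Point 2: residuals P 133.9, Q 83.2, R 5.8 → max 133.9 km
Point 3: residuals P 0.1, Q 0.0, R 0.1 → max 0.1 km
Point 4: residuals P 118.8, Q 68.7, R 0.1 → max 118.8 km
Point 5: residuals P 48.5, Q 13.5, R 12.1 → max 48.5 km
Only Point 3 has all residuals ≈ 0.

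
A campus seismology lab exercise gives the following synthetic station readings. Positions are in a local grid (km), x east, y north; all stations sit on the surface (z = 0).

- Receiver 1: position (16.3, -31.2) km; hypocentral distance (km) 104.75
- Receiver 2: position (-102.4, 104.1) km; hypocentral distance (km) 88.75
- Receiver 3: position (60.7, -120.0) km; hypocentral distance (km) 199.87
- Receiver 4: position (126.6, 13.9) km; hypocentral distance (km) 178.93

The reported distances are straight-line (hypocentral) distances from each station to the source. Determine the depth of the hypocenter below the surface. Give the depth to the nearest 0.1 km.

Each station gives a sphere (x−x_i)² + (y−y_i)² + z² = d_i² (stations at z=0).
Subtracting the Receiver 1 sphere from Receiver 2 and Receiver 3: z² cancels, leaving linear equations in x and y:
-237.4 x + 270.6 y = 23179.44
88.8 x − 177.6 y = -12130.09
Solving: x ≈ -46.008, y ≈ 45.296 km (keep extra digits for the depth step; rounded: -46.0, 45.3).
Then from the Receiver 1 sphere: z² = 104.75² − (x − 16.3)² − (y + 31.2)² with x = -46.008, y = 45.296, so z ≈ 35.194 ≈ 35.2 km.

depth ≈ 35.2 km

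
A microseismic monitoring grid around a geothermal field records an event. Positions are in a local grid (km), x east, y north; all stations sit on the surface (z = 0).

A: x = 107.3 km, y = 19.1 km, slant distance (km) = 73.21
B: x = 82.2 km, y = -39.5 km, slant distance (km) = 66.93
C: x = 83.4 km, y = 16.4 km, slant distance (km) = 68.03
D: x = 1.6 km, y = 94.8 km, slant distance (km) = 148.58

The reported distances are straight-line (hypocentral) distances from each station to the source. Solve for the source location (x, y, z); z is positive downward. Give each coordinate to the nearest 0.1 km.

Each station gives a sphere (x−x_i)² + (y−y_i)² + z² = d_i² (stations at z=0).
Subtracting the A sphere from B and C: z² cancels, leaving linear equations in x and y:
-50.2 x − 117.2 y = -2680.93
-47.8 x − 5.4 y = -3921.96
Solving: x ≈ 83.506, y ≈ -12.893 km (keep extra digits for the depth step; rounded: 83.5, -12.9).
Then from the A sphere: z² = 73.21² − (x − 107.3)² − (y − 19.1)² with x = 83.506, y = -12.893, so z ≈ 61.400 ≈ 61.4 km.
Check against D (with the unrounded solution): distance 148.58 ≈ 148.58 km. ✓

(83.5, -12.9, 61.4)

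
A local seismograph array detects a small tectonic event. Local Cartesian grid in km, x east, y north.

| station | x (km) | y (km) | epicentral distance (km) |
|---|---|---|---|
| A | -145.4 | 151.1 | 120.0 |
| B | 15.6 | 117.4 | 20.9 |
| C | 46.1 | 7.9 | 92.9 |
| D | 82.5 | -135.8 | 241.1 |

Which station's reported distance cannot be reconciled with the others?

A

Solve using three stations at a time. Using B, C, D (subtract circle equations pairwise → linear system) gives (x, y) ≈ (20.7, 97.2).
Distances from that point to each station vs reported:
  A: calculated 174.6 vs reported 120.0 → residual 54.6 km
  B: calculated 20.8 vs reported 20.9 → residual 0.1 km
  C: calculated 92.9 vs reported 92.9 → residual 0.0 km
  D: calculated 241.1 vs reported 241.1 → residual 0.0 km
B, C, D are mutually consistent (residuals ≈ 0); A is off by 54.6 km.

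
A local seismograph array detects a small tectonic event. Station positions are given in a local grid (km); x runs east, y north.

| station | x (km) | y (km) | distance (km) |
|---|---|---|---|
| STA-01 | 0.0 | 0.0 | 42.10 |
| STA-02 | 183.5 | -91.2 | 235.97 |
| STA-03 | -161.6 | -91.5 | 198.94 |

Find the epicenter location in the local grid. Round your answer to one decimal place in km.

(-12.5, 40.2)

Circle about each station: x² + y² = 42.10²; (x − 183.5)² + (y + 91.2)² = 235.97²; (x + 161.6)² + (y + 91.5)² = 198.94².
Subtracting the STA-01 equation from the STA-02 and STA-03 equations removes the quadratic terms:
367.0 x − 182.4 y = -11919.74
-323.2 x − 183.0 y = -3317.90
Solving the 2×2 system: x ≈ -12.5, y ≈ 40.2 km.
Check against STA-01 (with the unrounded x, y): √(x²+y²) = 42.10 ≈ 42.10 km. ✓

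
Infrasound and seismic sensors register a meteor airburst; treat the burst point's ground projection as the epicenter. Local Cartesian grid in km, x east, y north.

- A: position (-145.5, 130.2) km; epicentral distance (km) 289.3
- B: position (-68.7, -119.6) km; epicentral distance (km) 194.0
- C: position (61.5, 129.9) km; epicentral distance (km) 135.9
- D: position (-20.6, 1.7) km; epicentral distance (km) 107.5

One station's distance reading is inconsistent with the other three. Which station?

Solve using three stations at a time. Using B, C, D (subtract circle equations pairwise → linear system) gives (x, y) ≈ (86.5, -3.4).
Distances from that point to each station vs reported:
  A: calculated 267.7 vs reported 289.3 → residual 21.6 km
  B: calculated 193.8 vs reported 194.0 → residual 0.2 km
  C: calculated 135.7 vs reported 135.9 → residual 0.2 km
  D: calculated 107.2 vs reported 107.5 → residual 0.3 km
B, C, D are mutually consistent (residuals ≈ 0); A is off by 21.6 km.

A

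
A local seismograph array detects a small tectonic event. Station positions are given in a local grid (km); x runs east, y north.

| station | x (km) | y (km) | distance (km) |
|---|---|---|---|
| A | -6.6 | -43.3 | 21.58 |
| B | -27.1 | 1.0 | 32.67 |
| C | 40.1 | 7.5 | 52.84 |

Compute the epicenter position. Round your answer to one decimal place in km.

Circle about each station: (x + 6.6)² + (y + 43.3)² = 21.58²; (x + 27.1)² + (y − 1.0)² = 32.67²; (x − 40.1)² + (y − 7.5)² = 52.84².
Subtracting the A equation from the B and C equations removes the quadratic terms:
-41.0 x + 88.6 y = -1784.67
93.4 x + 101.6 y = -2580.56
Solving the 2×2 system: x ≈ -3.8, y ≈ -21.9 km.

-3.8 km east, -21.9 km north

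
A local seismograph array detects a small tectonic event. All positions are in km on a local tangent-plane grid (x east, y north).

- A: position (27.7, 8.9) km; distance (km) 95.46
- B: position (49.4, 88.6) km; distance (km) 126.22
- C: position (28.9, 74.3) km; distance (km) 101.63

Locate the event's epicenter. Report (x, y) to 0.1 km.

x ≈ -64.4 km, y ≈ 34.0 km

Circle about each station: (x − 27.7)² + (y − 8.9)² = 95.46²; (x − 49.4)² + (y − 88.6)² = 126.22²; (x − 28.9)² + (y − 74.3)² = 101.63².
Subtracting the A equation from the B and C equations removes the quadratic terms:
43.4 x + 159.4 y = 2624.94
2.4 x + 130.8 y = 4293.15
Solving the 2×2 system: x ≈ -64.4, y ≈ 34.0 km.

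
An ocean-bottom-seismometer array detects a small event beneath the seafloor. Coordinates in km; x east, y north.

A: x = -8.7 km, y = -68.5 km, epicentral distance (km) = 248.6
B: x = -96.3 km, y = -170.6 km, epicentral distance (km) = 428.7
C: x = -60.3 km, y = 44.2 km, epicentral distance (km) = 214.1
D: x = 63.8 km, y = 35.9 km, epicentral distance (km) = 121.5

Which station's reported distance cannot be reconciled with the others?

B

Solve using three stations at a time. Using A, C, D (subtract circle equations pairwise → linear system) gives (x, y) ≈ (133.3, 135.5).
Distances from that point to each station vs reported:
  A: calculated 248.6 vs reported 248.6 → residual 0.0 km
  B: calculated 382.7 vs reported 428.7 → residual 46.0 km
  C: calculated 214.1 vs reported 214.1 → residual 0.0 km
  D: calculated 121.5 vs reported 121.5 → residual 0.0 km
A, C, D are mutually consistent (residuals ≈ 0); B is off by 46.0 km.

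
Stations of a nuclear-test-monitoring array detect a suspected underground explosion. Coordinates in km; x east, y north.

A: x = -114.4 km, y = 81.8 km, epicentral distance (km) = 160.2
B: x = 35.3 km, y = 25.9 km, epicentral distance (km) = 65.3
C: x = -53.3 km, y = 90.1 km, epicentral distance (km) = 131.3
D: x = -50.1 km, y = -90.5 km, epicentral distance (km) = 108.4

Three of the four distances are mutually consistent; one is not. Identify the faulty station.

D

Solve using three stations at a time. Using A, B, C (subtract circle equations pairwise → linear system) gives (x, y) ≈ (0.8, -29.6).
Distances from that point to each station vs reported:
  A: calculated 160.2 vs reported 160.2 → residual 0.0 km
  B: calculated 65.3 vs reported 65.3 → residual 0.0 km
  C: calculated 131.3 vs reported 131.3 → residual 0.0 km
  D: calculated 79.4 vs reported 108.4 → residual 29.0 km
A, B, C are mutually consistent (residuals ≈ 0); D is off by 29.0 km.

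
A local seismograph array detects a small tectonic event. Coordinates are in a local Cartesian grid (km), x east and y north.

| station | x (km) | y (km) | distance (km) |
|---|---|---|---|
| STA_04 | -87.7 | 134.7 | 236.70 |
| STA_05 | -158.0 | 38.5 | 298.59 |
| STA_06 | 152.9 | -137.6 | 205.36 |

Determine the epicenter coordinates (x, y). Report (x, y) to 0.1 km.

139.2 km east, 67.3 km north

Circle about each station: (x + 87.7)² + (y − 134.7)² = 236.70²; (x + 158.0)² + (y − 38.5)² = 298.59²; (x − 152.9)² + (y + 137.6)² = 205.36².
Subtracting the STA_04 equation from the STA_05 and STA_06 equations removes the quadratic terms:
-140.6 x − 192.4 y = -32518.23
481.2 x − 544.6 y = 30330.95
Solving the 2×2 system: x ≈ 139.2, y ≈ 67.3 km.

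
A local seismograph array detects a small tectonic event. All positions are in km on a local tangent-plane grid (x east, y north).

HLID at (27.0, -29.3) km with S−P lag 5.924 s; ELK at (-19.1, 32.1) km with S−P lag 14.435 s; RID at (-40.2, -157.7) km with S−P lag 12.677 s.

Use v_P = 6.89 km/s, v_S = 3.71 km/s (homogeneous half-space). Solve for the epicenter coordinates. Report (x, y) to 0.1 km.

x ≈ 21.5 km, y ≈ -76.6 km

Distance from S−P lag: d = Δt · v_P v_S / (v_P − v_S) = Δt · (6.89·3.71)/(6.89−3.71) ≈ 8.0383·Δt.
So d_HLID = 47.62, d_ELK = 116.03, d_RID = 101.90 km.
Circle about each station: (x − 27.0)² + (y + 29.3)² = 47.62²; (x + 19.1)² + (y − 32.1)² = 116.03²; (x + 40.2)² + (y + 157.7)² = 101.90².
Subtracting the HLID equation from the ELK and RID equations removes the quadratic terms:
-92.2 x + 122.8 y = -11387.57
-134.4 x − 256.8 y = 16781.89
Solving the 2×2 system: x ≈ 21.5, y ≈ -76.6 km.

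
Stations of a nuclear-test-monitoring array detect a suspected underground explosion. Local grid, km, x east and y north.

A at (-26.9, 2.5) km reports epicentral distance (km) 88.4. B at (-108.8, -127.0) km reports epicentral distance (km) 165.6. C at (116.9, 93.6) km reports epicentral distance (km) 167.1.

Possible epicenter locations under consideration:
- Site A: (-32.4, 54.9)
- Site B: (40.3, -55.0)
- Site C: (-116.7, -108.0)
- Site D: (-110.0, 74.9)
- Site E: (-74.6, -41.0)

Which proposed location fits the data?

For each candidate, compare |candidate − station| to the reported distance:
Site A: residuals A 35.7, B 31.7, C 12.9 → max 35.7 km
Site B: residuals A 0.0, B 0.0, C 0.1 → max 0.1 km
Site C: residuals A 54.0, B 145.0, C 141.5 → max 145.0 km
Site D: residuals A 21.8, B 36.3, C 60.6 → max 60.6 km
Site E: residuals A 23.8, B 73.0, C 67.0 → max 73.0 km
Only Site B has all residuals ≈ 0.

Site B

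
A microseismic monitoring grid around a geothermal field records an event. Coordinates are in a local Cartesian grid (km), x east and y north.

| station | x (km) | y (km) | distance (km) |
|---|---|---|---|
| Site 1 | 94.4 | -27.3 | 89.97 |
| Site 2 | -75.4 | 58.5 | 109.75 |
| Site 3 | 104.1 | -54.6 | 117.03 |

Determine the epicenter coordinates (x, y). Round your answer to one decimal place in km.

Circle about each station: (x − 94.4)² + (y + 27.3)² = 89.97²; (x + 75.4)² + (y − 58.5)² = 109.75²; (x − 104.1)² + (y + 54.6)² = 117.03².
Subtracting pairs of circle equations eliminates x²+y² and gives linear equations (the radical axes):
-339.6 x + 171.6 y = -4499.70
19.4 x − 54.6 y = -1440.10
Solving the 2×2 system: x ≈ 32.4, y ≈ 37.9 km.

32.4 km east, 37.9 km north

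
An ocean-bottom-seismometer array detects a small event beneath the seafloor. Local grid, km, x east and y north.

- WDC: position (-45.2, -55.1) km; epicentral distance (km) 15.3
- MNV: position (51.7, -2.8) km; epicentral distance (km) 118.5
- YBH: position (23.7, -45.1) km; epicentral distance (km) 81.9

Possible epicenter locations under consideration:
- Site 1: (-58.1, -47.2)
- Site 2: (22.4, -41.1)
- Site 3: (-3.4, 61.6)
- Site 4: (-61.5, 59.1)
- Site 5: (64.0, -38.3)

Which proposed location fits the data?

For each candidate, compare |candidate − station| to the reported distance:
Site 1: residuals WDC 0.2, MNV 0.1, YBH 0.1 → max 0.2 km
Site 2: residuals WDC 53.7, MNV 70.3, YBH 77.7 → max 77.7 km
Site 3: residuals WDC 108.7, MNV 33.7, YBH 28.2 → max 108.7 km
Site 4: residuals WDC 100.1, MNV 10.5, YBH 52.7 → max 100.1 km
Site 5: residuals WDC 95.2, MNV 80.9, YBH 41.0 → max 95.2 km
Only Site 1 has all residuals ≈ 0.

Site 1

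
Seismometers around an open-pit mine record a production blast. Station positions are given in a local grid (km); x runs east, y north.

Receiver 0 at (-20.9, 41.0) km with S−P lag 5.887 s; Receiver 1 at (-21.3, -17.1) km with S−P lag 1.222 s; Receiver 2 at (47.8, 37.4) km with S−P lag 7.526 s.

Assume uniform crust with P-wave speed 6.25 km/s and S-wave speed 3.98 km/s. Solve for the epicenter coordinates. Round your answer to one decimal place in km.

Distance from S−P lag: d = Δt · v_P v_S / (v_P − v_S) = Δt · (6.25·3.98)/(6.25−3.98) ≈ 10.9581·Δt.
So d_Receiver 0 = 64.51, d_Receiver 1 = 13.39, d_Receiver 2 = 82.47 km.
Circle about each station: (x + 20.9)² + (y − 41.0)² = 64.51²; (x + 21.3)² + (y + 17.1)² = 13.39²; (x − 47.8)² + (y − 37.4)² = 82.47².
Subtracting the Receiver 0 equation from the Receiver 1 and Receiver 2 equations removes the quadratic terms:
-0.8 x − 116.2 y = 2610.54
137.4 x − 7.2 y = -1073.97
Solving the 2×2 system: x ≈ -9.0, y ≈ -22.4 km.
Check against Receiver 0 (with the unrounded x, y): √((x + 20.9)²+(y − 41.0)²) = 64.51 ≈ 64.51 km. ✓

x ≈ -9.0 km, y ≈ -22.4 km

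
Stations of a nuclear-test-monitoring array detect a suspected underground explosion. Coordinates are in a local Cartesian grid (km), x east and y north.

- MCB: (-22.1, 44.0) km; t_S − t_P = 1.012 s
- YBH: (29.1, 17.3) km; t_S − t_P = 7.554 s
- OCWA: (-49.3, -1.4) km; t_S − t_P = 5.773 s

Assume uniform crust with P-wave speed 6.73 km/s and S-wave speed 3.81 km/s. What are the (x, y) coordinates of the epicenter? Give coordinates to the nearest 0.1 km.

Distance from S−P lag: d = Δt · v_P v_S / (v_P − v_S) = Δt · (6.73·3.81)/(6.73−3.81) ≈ 8.7813·Δt.
So d_MCB = 8.89, d_YBH = 66.33, d_OCWA = 50.69 km.
Circle about each station: (x + 22.1)² + (y − 44.0)² = 8.89²; (x − 29.1)² + (y − 17.3)² = 66.33²; (x + 49.3)² + (y + 1.4)² = 50.69².
Subtracting pairs of circle equations eliminates x²+y² and gives linear equations (the radical axes):
102.4 x − 53.4 y = -5598.95
-54.4 x − 90.8 y = -2482.40
Solving the 2×2 system: x ≈ -30.8, y ≈ 45.8 km.

-30.8 km east, 45.8 km north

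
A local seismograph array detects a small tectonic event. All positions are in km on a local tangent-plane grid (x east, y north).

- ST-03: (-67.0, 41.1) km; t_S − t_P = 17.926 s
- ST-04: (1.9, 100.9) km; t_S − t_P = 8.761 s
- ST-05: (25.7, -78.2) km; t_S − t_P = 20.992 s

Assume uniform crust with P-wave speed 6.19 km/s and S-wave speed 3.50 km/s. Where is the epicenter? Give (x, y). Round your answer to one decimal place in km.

70.6 km east, 84.8 km north

Distance from S−P lag: d = Δt · v_P v_S / (v_P − v_S) = Δt · (6.19·3.50)/(6.19−3.50) ≈ 8.0539·Δt.
So d_ST-03 = 144.37, d_ST-04 = 70.56, d_ST-05 = 169.07 km.
Circle about each station: (x + 67.0)² + (y − 41.1)² = 144.37²; (x − 1.9)² + (y − 100.9)² = 70.56²; (x − 25.7)² + (y + 78.2)² = 169.07².
Subtracting pairs of circle equations eliminates x²+y² and gives linear equations (the radical axes):
137.8 x + 119.6 y = 19870.19
185.4 x − 238.6 y = -7144.45
Solving the 2×2 system: x ≈ 70.6, y ≈ 84.8 km.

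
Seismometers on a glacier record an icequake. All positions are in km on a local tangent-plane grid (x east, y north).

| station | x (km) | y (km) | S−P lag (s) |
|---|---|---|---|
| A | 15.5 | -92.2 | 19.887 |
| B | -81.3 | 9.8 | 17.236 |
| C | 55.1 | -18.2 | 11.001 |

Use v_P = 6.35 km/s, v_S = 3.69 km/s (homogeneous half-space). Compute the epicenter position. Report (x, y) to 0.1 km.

(54.0, 78.7)

Distance from S−P lag: d = Δt · v_P v_S / (v_P − v_S) = Δt · (6.35·3.69)/(6.35−3.69) ≈ 8.8088·Δt.
So d_A = 175.18, d_B = 151.83, d_C = 96.91 km.
Circle about each station: (x − 15.5)² + (y + 92.2)² = 175.18²; (x + 81.3)² + (y − 9.8)² = 151.83²; (x − 55.1)² + (y + 18.2)² = 96.91².
Subtracting the A equation from the B and C equations removes the quadratic terms:
-193.6 x + 204.0 y = 5600.32
79.2 x + 148.0 y = 15922.64
Solving the 2×2 system: x ≈ 54.0, y ≈ 78.7 km.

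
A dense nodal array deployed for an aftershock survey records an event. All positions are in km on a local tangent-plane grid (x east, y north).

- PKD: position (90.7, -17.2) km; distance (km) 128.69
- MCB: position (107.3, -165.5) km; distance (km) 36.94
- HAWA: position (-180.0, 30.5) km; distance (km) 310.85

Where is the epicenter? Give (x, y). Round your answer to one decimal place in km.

(76.5, -145.1)

Circle about each station: (x − 90.7)² + (y + 17.2)² = 128.69²; (x − 107.3)² + (y + 165.5)² = 36.94²; (x + 180.0)² + (y − 30.5)² = 310.85².
Subtracting the PKD equation from the MCB and HAWA equations removes the quadratic terms:
33.2 x − 296.6 y = 45577.76
-541.4 x + 95.4 y = -55258.69
Solving the 2×2 system: x ≈ 76.5, y ≈ -145.1 km.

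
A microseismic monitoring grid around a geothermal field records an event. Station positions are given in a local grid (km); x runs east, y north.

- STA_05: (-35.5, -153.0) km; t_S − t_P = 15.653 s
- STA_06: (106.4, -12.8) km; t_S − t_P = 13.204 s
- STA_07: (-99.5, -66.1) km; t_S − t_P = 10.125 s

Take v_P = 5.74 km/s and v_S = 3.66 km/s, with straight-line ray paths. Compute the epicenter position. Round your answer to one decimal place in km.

(-25.8, 4.8)

Distance from S−P lag: d = Δt · v_P v_S / (v_P − v_S) = Δt · (5.74·3.66)/(5.74−3.66) ≈ 10.1002·Δt.
So d_STA_05 = 158.10, d_STA_06 = 133.36, d_STA_07 = 102.26 km.
Circle about each station: (x + 35.5)² + (y + 153.0)² = 158.10²; (x − 106.4)² + (y + 12.8)² = 133.36²; (x + 99.5)² + (y + 66.1)² = 102.26².
Subtracting pairs of circle equations eliminates x²+y² and gives linear equations (the radical axes):
283.8 x + 280.4 y = -5973.73
-128.0 x + 173.8 y = 4138.71
Solving the 2×2 system: x ≈ -25.8, y ≈ 4.8 km.
Check against STA_05 (with the unrounded x, y): √((x + 35.5)²+(y + 153.0)²) = 158.11 ≈ 158.10 km. ✓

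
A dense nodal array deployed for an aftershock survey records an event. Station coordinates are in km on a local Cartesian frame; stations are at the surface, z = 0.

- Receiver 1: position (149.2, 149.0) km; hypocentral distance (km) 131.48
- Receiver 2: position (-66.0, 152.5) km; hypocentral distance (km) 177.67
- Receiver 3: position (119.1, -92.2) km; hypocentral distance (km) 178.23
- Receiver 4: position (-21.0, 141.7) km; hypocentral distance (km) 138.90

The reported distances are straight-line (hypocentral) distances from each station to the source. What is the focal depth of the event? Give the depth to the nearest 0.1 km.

Each station gives a sphere (x−x_i)² + (y−y_i)² + z² = d_i² (stations at z=0).
Subtracting the Receiver 1 sphere from Receiver 2 and Receiver 3: z² cancels, leaving linear equations in x and y:
-430.4 x + 7.0 y = -31129.03
-60.2 x − 482.4 y = -36254.93
Solving: x ≈ 73.399, y ≈ 65.996 km (keep extra digits for the depth step; rounded: 73.4, 66.0).
Then from the Receiver 1 sphere: z² = 131.48² − (x − 149.2)² − (y − 149.0)² with x = 73.399, y = 65.996, so z ≈ 68.202 ≈ 68.2 km.
Check against Receiver 4 (with the unrounded solution): distance 138.90 ≈ 138.90 km. ✓

z ≈ 68.2 km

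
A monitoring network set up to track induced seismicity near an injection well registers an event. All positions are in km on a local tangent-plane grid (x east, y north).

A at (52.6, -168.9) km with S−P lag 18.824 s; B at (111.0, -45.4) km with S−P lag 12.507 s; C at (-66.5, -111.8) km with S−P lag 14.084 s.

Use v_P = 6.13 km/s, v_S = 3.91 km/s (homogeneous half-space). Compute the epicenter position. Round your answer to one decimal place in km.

Distance from S−P lag: d = Δt · v_P v_S / (v_P − v_S) = Δt · (6.13·3.91)/(6.13−3.91) ≈ 10.7965·Δt.
So d_A = 203.23, d_B = 135.03, d_C = 152.06 km.
Circle about each station: (x − 52.6)² + (y + 168.9)² = 203.23²; (x − 111.0)² + (y + 45.4)² = 135.03²; (x + 66.5)² + (y + 111.8)² = 152.06².
Subtracting pairs of circle equations eliminates x²+y² and gives linear equations (the radical axes):
116.8 x + 247.0 y = 6157.52
-238.2 x + 114.2 y = 3807.71
Solving the 2×2 system: x ≈ -3.3, y ≈ 26.5 km.
Check against A (with the unrounded x, y): √((x − 52.6)²+(y + 168.9)²) = 203.22 ≈ 203.23 km. ✓

x ≈ -3.3 km, y ≈ 26.5 km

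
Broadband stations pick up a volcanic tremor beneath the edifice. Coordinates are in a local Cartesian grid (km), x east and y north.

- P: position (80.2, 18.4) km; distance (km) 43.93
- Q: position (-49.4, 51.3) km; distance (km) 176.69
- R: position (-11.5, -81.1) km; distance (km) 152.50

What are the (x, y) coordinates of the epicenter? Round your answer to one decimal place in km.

Circle about each station: (x − 80.2)² + (y − 18.4)² = 43.93²; (x + 49.4)² + (y − 51.3)² = 176.69²; (x + 11.5)² + (y + 81.1)² = 152.50².
Subtracting pairs of circle equations eliminates x²+y² and gives linear equations (the radical axes):
-259.2 x + 65.8 y = -30988.06
-183.4 x − 199.0 y = -21387.55
Solving the 2×2 system: x ≈ 119.0, y ≈ -2.2 km.

x ≈ 119.0 km, y ≈ -2.2 km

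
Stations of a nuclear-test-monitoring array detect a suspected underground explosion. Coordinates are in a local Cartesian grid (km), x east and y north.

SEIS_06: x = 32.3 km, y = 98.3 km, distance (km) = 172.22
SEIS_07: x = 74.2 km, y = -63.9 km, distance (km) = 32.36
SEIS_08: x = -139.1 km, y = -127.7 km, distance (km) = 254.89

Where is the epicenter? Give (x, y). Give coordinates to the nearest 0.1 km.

x ≈ 105.9 km, y ≈ -57.4 km

Circle about each station: (x − 32.3)² + (y − 98.3)² = 172.22²; (x − 74.2)² + (y + 63.9)² = 32.36²; (x + 139.1)² + (y + 127.7)² = 254.89².
Subtracting the SEIS_06 equation from the SEIS_07 and SEIS_08 equations removes the quadratic terms:
83.8 x − 324.4 y = 27495.23
-342.8 x − 452.0 y = -10359.26
Solving the 2×2 system: x ≈ 105.9, y ≈ -57.4 km.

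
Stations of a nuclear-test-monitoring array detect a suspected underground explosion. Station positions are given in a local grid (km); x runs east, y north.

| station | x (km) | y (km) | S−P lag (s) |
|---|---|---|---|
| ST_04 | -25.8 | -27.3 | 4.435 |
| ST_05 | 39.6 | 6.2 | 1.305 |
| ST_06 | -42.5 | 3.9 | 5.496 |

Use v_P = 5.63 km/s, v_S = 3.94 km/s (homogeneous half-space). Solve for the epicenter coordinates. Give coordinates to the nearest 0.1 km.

(28.8, -7.1)

Distance from S−P lag: d = Δt · v_P v_S / (v_P − v_S) = Δt · (5.63·3.94)/(5.63−3.94) ≈ 13.1256·Δt.
So d_ST_04 = 58.21, d_ST_05 = 17.13, d_ST_06 = 72.14 km.
Circle about each station: (x + 25.8)² + (y + 27.3)² = 58.21²; (x − 39.6)² + (y − 6.2)² = 17.13²; (x + 42.5)² + (y − 3.9)² = 72.14².
Subtracting pairs of circle equations eliminates x²+y² and gives linear equations (the radical axes):
130.8 x + 67.0 y = 3290.64
-33.4 x + 62.4 y = -1405.25
Solving the 2×2 system: x ≈ 28.8, y ≈ -7.1 km.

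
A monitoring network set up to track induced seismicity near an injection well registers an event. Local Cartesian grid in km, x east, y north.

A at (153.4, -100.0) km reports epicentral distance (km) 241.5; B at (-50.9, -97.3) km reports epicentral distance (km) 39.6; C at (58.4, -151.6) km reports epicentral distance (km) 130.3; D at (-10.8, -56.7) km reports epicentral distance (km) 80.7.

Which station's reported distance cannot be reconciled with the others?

C

Solve using three stations at a time. Using A, B, D (subtract circle equations pairwise → linear system) gives (x, y) ≈ (-87.4, -82.0).
Distances from that point to each station vs reported:
  A: calculated 241.5 vs reported 241.5 → residual 0.0 km
  B: calculated 39.6 vs reported 39.6 → residual 0.0 km
  C: calculated 161.6 vs reported 130.3 → residual 31.3 km
  D: calculated 80.7 vs reported 80.7 → residual 0.0 km
A, B, D are mutually consistent (residuals ≈ 0); C is off by 31.3 km.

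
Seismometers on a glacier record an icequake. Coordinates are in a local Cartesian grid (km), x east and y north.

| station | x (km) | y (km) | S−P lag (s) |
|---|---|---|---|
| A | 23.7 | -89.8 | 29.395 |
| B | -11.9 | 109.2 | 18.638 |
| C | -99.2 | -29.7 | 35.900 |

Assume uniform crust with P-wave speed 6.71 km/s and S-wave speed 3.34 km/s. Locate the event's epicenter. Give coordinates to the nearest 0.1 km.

x ≈ 109.8 km, y ≈ 85.7 km

Distance from S−P lag: d = Δt · v_P v_S / (v_P − v_S) = Δt · (6.71·3.34)/(6.71−3.34) ≈ 6.6503·Δt.
So d_A = 195.48, d_B = 123.95, d_C = 238.74 km.
Circle about each station: (x − 23.7)² + (y + 89.8)² = 195.48²; (x + 11.9)² + (y − 109.2)² = 123.95²; (x + 99.2)² + (y + 29.7)² = 238.74².
Subtracting the A equation from the B and C equations removes the quadratic terms:
-71.2 x + 398.0 y = 26289.35
-245.8 x + 120.2 y = -16687.36
Solving the 2×2 system: x ≈ 109.8, y ≈ 85.7 km.
Check against A (with the unrounded x, y): √((x − 23.7)²+(y + 89.8)²) = 195.48 ≈ 195.48 km. ✓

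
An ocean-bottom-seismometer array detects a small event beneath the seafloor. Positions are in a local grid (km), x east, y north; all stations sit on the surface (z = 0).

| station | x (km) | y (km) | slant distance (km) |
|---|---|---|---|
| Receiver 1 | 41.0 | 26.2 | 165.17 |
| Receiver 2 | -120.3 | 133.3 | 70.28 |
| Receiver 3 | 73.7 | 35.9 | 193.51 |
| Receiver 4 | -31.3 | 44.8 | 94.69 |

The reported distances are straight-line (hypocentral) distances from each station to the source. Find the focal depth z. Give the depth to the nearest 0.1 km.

39.7 km

Each station gives a sphere (x−x_i)² + (y−y_i)² + z² = d_i² (stations at z=0).
Subtracting the Receiver 1 sphere from Receiver 2 and Receiver 3: z² cancels, leaving linear equations in x and y:
-322.6 x + 214.2 y = 52215.39
65.4 x + 19.4 y = -5811.93
Solving: x ≈ -111.407, y ≈ 75.983 km (keep extra digits for the depth step; rounded: -111.4, 76.0).
Then from the Receiver 1 sphere: z² = 165.17² − (x − 41.0)² − (y − 26.2)² with x = -111.407, y = 75.983, so z ≈ 39.685 ≈ 39.7 km.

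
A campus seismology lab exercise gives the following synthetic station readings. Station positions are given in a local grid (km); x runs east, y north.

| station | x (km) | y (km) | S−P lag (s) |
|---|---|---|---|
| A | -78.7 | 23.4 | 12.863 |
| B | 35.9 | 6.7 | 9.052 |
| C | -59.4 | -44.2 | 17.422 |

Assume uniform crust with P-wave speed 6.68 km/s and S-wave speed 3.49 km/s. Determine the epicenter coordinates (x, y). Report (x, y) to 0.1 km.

Distance from S−P lag: d = Δt · v_P v_S / (v_P − v_S) = Δt · (6.68·3.49)/(6.68−3.49) ≈ 7.3082·Δt.
So d_A = 94.01, d_B = 66.15, d_C = 127.32 km.
Circle about each station: (x + 78.7)² + (y − 23.4)² = 94.01²; (x − 35.9)² + (y − 6.7)² = 66.15²; (x + 59.4)² + (y + 44.2)² = 127.32².
Subtracting pairs of circle equations eliminates x²+y² and gives linear equations (the radical axes):
229.2 x − 33.4 y = -945.49
38.6 x − 135.2 y = -8631.75
Solving the 2×2 system: x ≈ 5.4, y ≈ 65.4 km.

(5.4, 65.4)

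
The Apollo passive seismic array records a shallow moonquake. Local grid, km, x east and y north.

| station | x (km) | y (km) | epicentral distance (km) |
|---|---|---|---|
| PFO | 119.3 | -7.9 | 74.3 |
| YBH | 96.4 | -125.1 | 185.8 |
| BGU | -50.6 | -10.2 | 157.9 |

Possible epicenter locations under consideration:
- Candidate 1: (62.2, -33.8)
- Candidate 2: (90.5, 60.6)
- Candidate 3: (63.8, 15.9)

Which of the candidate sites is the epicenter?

For each candidate, compare |candidate − station| to the reported distance:
Candidate 1: residuals PFO 11.6, YBH 88.3, BGU 42.7 → max 88.3 km
Candidate 2: residuals PFO 0.0, YBH 0.0, BGU 0.0 → max 0.0 km
Candidate 3: residuals PFO 13.9, YBH 41.1, BGU 40.6 → max 41.1 km
Only Candidate 2 has all residuals ≈ 0.

Candidate 2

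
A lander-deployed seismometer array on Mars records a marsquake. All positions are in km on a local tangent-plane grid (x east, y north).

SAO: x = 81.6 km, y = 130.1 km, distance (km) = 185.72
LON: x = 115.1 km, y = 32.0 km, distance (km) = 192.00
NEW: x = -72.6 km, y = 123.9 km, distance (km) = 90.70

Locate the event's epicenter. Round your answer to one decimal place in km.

(-76.9, 33.3)

Circle about each station: (x − 81.6)² + (y − 130.1)² = 185.72²; (x − 115.1)² + (y − 32.0)² = 192.00²; (x + 72.6)² + (y − 123.9)² = 90.70².
Subtracting the SAO equation from the LON and NEW equations removes the quadratic terms:
67.0 x − 196.2 y = -11684.64
-308.4 x − 12.4 y = 23302.83
Solving the 2×2 system: x ≈ -76.9, y ≈ 33.3 km.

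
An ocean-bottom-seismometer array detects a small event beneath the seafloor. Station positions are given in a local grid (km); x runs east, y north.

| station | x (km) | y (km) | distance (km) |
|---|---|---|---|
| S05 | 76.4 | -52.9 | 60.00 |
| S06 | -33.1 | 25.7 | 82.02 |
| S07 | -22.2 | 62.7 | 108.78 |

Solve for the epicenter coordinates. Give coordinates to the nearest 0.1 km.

Circle about each station: (x − 76.4)² + (y + 52.9)² = 60.00²; (x + 33.1)² + (y − 25.7)² = 82.02²; (x + 22.2)² + (y − 62.7)² = 108.78².
Subtracting pairs of circle equations eliminates x²+y² and gives linear equations (the radical axes):
-219.0 x + 157.2 y = -10006.55
-197.2 x + 231.2 y = -12444.33
Solving the 2×2 system: x ≈ 18.2, y ≈ -38.3 km.

18.2 km east, -38.3 km north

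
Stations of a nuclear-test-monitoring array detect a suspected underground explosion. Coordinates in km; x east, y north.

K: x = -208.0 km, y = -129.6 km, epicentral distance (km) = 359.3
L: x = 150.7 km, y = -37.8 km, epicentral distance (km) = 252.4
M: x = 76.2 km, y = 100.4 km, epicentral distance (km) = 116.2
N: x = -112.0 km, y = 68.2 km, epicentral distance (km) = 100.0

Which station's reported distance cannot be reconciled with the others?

Solve using three stations at a time. Using L, M, N (subtract circle equations pairwise → linear system) gives (x, y) ≈ (-35.5, 132.6).
Distances from that point to each station vs reported:
  K: calculated 313.9 vs reported 359.3 → residual 45.4 km
  L: calculated 252.4 vs reported 252.4 → residual 0.0 km
  M: calculated 116.2 vs reported 116.2 → residual 0.0 km
  N: calculated 100.0 vs reported 100.0 → residual 0.0 km
L, M, N are mutually consistent (residuals ≈ 0); K is off by 45.4 km.

K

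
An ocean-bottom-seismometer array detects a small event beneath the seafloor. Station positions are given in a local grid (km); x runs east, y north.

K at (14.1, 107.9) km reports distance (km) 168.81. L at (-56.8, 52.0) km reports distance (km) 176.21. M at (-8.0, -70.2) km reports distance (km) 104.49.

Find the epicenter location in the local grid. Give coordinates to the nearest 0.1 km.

x ≈ 92.5 km, y ≈ -41.6 km

Circle about each station: (x − 14.1)² + (y − 107.9)² = 168.81²; (x + 56.8)² + (y − 52.0)² = 176.21²; (x + 8.0)² + (y + 70.2)² = 104.49².
Subtracting the K equation from the L and M equations removes the quadratic terms:
-141.8 x − 111.8 y = -8464.13
-44.2 x − 356.2 y = 10729.48
Solving the 2×2 system: x ≈ 92.5, y ≈ -41.6 km.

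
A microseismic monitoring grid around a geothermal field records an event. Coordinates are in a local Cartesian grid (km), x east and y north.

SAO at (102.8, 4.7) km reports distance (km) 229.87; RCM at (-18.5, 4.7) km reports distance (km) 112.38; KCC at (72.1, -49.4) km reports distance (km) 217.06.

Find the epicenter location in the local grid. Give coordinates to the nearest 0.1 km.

-123.6 km east, 44.5 km north

Circle about each station: (x − 102.8)² + (y − 4.7)² = 229.87²; (x + 18.5)² + (y − 4.7)² = 112.38²; (x − 72.1)² + (y + 49.4)² = 217.06².
Subtracting the SAO equation from the RCM and KCC equations removes the quadratic terms:
-242.6 x + 0.0 y = 29985.36
-61.4 x − 108.2 y = 2774.01
Solving the 2×2 system: x ≈ -123.6, y ≈ 44.5 km.
Check against SAO (with the unrounded x, y): √((x − 102.8)²+(y − 4.7)²) = 229.87 ≈ 229.87 km. ✓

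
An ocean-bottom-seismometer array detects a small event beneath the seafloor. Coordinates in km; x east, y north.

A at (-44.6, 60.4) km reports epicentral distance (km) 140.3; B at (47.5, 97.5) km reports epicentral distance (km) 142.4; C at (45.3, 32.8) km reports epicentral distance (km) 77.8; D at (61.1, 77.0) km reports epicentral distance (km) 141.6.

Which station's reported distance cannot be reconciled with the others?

D

Solve using three stations at a time. Using A, B, C (subtract circle equations pairwise → linear system) gives (x, y) ≈ (48.1, -44.8).
Distances from that point to each station vs reported:
  A: calculated 140.2 vs reported 140.3 → residual 0.1 km
  B: calculated 142.3 vs reported 142.4 → residual 0.1 km
  C: calculated 77.7 vs reported 77.8 → residual 0.1 km
  D: calculated 122.5 vs reported 141.6 → residual 19.1 km
A, B, C are mutually consistent (residuals ≈ 0); D is off by 19.1 km.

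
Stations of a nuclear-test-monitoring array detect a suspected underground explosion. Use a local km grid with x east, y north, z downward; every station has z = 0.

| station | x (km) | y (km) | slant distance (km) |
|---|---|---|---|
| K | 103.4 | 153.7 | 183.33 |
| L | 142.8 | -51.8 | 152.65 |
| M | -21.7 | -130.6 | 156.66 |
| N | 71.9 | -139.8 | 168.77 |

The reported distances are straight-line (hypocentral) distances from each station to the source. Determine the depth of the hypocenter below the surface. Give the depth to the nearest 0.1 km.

depth ≈ 66.3 km

Each station gives a sphere (x−x_i)² + (y−y_i)² + z² = d_i² (stations at z=0).
Subtracting the K sphere from L and M: z² cancels, leaving linear equations in x and y:
78.8 x − 411.0 y = -932.30
-250.2 x − 568.6 y = -7720.47
Solving: x ≈ 17.902, y ≈ 5.701 km (keep extra digits for the depth step; rounded: 17.9, 5.7).
Then from the K sphere: z² = 183.33² − (x − 103.4)² − (y − 153.7)² with x = 17.902, y = 5.701, so z ≈ 66.304 ≈ 66.3 km.
Check against N (with the unrounded solution): distance 168.77 ≈ 168.77 km. ✓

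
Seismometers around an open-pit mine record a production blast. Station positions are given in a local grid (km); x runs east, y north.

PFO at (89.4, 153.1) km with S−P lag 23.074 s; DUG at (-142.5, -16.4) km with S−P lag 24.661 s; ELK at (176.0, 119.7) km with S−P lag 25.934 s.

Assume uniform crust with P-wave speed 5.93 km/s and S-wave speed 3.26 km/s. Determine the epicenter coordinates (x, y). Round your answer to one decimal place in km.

Distance from S−P lag: d = Δt · v_P v_S / (v_P − v_S) = Δt · (5.93·3.26)/(5.93−3.26) ≈ 7.2404·Δt.
So d_PFO = 167.06, d_DUG = 178.55, d_ELK = 187.77 km.
Circle about each station: (x − 89.4)² + (y − 153.1)² = 167.06²; (x + 142.5)² + (y + 16.4)² = 178.55²; (x − 176.0)² + (y − 119.7)² = 187.77².
Subtracting the PFO equation from the DUG and ELK equations removes the quadratic terms:
-463.8 x − 339.0 y = -14827.82
173.2 x − 66.8 y = 6523.59
Solving the 2×2 system: x ≈ 35.7, y ≈ -5.1 km.

(35.7, -5.1)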